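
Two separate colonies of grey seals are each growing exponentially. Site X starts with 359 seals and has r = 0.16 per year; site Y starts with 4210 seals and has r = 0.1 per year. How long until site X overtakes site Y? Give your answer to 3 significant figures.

Set 359·e^(0.16t) = 4210·e^(0.1t).
e^((0.16 − 0.1)t) = 4210/359 → e^(0.06·t) = 11.727.
0.06·t = ln(11.727) = 2.4619, so t = 2.4619/0.06 = 41.032.

41.0 years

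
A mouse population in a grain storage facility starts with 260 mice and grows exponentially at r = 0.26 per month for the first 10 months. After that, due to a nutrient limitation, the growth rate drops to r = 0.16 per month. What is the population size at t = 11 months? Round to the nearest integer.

Phase 1: N(10) = 260·e^(0.26×10) = 260·e^2.6 = 3500.57.
Phase 2 runs for 11 − 10 = 1 months at r = 0.16.
N(11) = 3500.57·e^(0.16×1) = 3500.57·e^0.16 = 4107.96.

4108 mice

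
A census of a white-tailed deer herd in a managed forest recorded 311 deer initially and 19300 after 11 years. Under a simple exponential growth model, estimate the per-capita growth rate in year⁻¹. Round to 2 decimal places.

From N(t) = N₀·e^(rt): e^(r·11) = 19300/311 = 62.058.
r·11 = ln(62.058) = 4.1281, so r = 4.1281/11 = 0.37528.

0.38 per year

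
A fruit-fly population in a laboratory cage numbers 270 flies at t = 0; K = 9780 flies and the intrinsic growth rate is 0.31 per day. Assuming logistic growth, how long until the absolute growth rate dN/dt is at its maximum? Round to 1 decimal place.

Logistic growth is fastest at N = K/2 = 4890.
A = (K − N₀)/N₀ = 35.222. Set K/(1 + A·e^(−rt)) = K/2 → A·e^(−rt) = 1.
e^(−0.31t) = 1/35.222 = 0.0283912, so t = ln(35.222)/0.31 = 3.5617/0.31 = 11.489.

11.5 days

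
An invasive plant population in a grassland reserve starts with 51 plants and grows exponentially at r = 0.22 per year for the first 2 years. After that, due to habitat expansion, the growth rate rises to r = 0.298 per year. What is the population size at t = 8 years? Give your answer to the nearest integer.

Phase 1: N(2) = 51·e^(0.22×2) = 51·e^0.44 = 79.1881.
Phase 2 runs for 8 − 2 = 6 years at r = 0.298.
N(8) = 79.1881·e^(0.298×6) = 79.1881·e^1.788 = 473.346.

473 plants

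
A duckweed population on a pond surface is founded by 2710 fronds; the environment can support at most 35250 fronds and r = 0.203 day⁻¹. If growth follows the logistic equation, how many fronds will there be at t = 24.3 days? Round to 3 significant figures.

A = (K − N₀)/N₀ = (35250 − 2710)/2710 = 12.007.
N(t) = K/(1 + A·e^(−rt)) = 35250/(1 + 12.007×e^(−0.203×24.3)).
e^(−4.933) = 0.0072056; denominator = 1 + 12.007×0.0072056 = 1.0865.
N = 35250/1.0865 = 32443.

32400 fronds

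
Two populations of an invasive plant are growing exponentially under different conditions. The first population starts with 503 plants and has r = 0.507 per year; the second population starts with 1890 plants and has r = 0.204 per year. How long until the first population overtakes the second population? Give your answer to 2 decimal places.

4.37 years

Set 503·e^(0.507t) = 1890·e^(0.204t).
e^((0.507 − 0.204)t) = 1890/503 → e^(0.303·t) = 3.7575.
0.303·t = ln(3.7575) = 1.3237, so t = 1.3237/0.303 = 4.3688.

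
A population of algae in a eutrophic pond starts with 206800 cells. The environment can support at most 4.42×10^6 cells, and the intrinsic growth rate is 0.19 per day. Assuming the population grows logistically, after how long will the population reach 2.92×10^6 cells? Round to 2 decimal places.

A = (K − N₀)/N₀ = (4.42×10^6 − 206800)/206800 = 20.373.
Solve 4.42×10^6/(1 + 20.373·e^(−0.19t)) = 2.92×10^6: 1 + 20.373·e^(−0.19t) = 1.5137, so e^(−0.19t) = 0.0252143.
−0.19·t = ln(0.0252143) = -3.6803, so t = 3.6803/0.19 = 19.37.

19.37 days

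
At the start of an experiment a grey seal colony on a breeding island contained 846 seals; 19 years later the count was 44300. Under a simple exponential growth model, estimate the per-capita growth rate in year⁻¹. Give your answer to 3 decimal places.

From N(t) = N₀·e^(rt): e^(r·19) = 44300/846 = 52.364.
r·19 = ln(52.364) = 3.9582, so r = 3.9582/19 = 0.20833.

0.208 per year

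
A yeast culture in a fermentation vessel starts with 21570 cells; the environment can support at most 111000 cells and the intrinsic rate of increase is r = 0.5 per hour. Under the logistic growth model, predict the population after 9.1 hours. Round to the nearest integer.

A = (K − N₀)/N₀ = (111000 − 21570)/21570 = 4.146.
N(t) = K/(1 + A·e^(−rt)) = 111000/(1 + 4.146×e^(−0.5×9.1)).
e^(−4.55) = 0.010567; denominator = 1 + 4.146×0.010567 = 1.0438.
N = 111000/1.0438 = 106341.

106341 cells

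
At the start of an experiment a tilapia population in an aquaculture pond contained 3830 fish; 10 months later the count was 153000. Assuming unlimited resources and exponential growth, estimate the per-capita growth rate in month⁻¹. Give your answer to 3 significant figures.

From N(t) = N₀·e^(rt): e^(r·10) = 153000/3830 = 39.948.
r·10 = ln(39.948) = 3.6876, so r = 3.6876/10 = 0.36876.

0.369 per month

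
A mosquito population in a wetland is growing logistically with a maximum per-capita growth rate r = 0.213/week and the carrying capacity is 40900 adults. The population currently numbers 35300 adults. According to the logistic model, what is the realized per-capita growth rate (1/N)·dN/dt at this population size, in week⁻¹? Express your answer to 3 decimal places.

(1/N)·dN/dt = r(1 − N/K) = 0.213 × (1 − 35300/40900).
= 0.213 × 0.13692 = 0.029164.

0.029 per week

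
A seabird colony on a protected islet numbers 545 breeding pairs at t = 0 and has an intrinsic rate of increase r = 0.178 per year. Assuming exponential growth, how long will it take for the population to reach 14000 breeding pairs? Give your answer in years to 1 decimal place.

Set N₀·e^(rt) = 14000: e^(0.178·t) = 14000/545 = 25.688.
0.178·t = ln(25.688) = 3.246, so t = 3.246/0.178 = 18.236.

18.2 years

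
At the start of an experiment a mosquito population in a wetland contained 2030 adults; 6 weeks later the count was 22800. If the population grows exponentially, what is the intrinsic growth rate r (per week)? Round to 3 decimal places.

From N(t) = N₀·e^(rt): e^(r·6) = 22800/2030 = 11.232.
r·6 = ln(11.232) = 2.4187, so r = 2.4187/6 = 0.40312.

0.403 per week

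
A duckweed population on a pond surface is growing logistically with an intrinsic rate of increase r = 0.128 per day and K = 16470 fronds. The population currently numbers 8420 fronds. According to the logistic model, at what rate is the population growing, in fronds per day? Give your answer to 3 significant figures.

dN/dt = rN(1 − N/K) = 0.128 × 8420 × (1 − 8420/16470).
1 − 8420/16470 = 0.48877; dN/dt = 0.128 × 8420 × 0.48877 = 526.77.

527 fronds per day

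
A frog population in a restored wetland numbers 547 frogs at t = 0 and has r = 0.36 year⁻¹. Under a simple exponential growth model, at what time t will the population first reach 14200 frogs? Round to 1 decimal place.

Set N₀·e^(rt) = 14200: e^(0.36·t) = 14200/547 = 25.96.
0.36·t = ln(25.96) = 3.2565, so t = 3.2565/0.36 = 9.046.

9.0 years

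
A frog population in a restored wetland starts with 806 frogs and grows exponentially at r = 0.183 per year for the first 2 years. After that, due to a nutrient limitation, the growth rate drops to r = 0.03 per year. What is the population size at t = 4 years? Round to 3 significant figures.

Phase 1: N(2) = 806·e^(0.183×2) = 806·e^0.366 = 1162.22.
Phase 2 runs for 4 − 2 = 2 years at r = 0.03.
N(4) = 1162.22·e^(0.03×2) = 1162.22·e^0.06 = 1234.08.

1230 frogs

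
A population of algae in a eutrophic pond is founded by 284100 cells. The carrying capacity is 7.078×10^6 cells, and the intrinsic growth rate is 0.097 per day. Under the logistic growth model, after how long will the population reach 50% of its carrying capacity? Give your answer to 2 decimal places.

32.73 days

A = (K − N₀)/N₀ = (7.078×10^6 − 284100)/284100 = 23.914.
Solve 7.078×10^6/(1 + 23.914·e^(−0.097t)) = 3.539×10^6: 1 + 23.914·e^(−0.097t) = 2, so e^(−0.097t) = 0.0418169.
−0.097·t = ln(0.0418169) = -3.1745, so t = 3.1745/0.097 = 32.726.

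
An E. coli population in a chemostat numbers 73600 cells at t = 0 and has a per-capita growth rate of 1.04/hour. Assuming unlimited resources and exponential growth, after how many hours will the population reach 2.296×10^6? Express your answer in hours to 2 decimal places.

3.31 hours

Set N₀·e^(rt) = 2.296×10^6: e^(1.04·t) = 2.296×10^6/73600 = 31.196.
1.04·t = ln(31.196) = 3.4403, so t = 3.4403/1.04 = 3.308.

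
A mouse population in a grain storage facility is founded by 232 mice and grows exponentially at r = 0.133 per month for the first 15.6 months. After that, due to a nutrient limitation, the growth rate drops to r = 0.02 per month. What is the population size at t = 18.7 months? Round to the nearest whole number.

Phase 1: N(15.6) = 232·e^(0.133×15.6) = 232·e^2.075 = 1847.41.
Phase 2 runs for 18.7 − 15.6 = 3.1 months at r = 0.02.
N(18.7) = 1847.41·e^(0.02×3.1) = 1847.41·e^0.062 = 1965.57.

1966 mice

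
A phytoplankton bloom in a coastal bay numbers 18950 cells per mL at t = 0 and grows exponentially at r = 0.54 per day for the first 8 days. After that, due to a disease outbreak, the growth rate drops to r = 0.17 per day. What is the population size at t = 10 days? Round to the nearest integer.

Phase 1: N(8) = 18950·e^(0.54×8) = 18950·e^4.32 = 1.424825×10^6.
Phase 2 runs for 10 − 8 = 2 days at r = 0.17.
N(10) = 1.424825×10^6·e^(0.17×2) = 1.424825×10^6·e^0.34 = 2.001804×10^6.

2001804 cells per mL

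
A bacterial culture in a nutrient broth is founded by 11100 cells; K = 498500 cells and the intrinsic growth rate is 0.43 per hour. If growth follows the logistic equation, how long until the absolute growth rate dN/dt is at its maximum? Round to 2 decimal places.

Logistic growth is fastest at N = K/2 = 249250.
A = (K − N₀)/N₀ = 43.91. Set K/(1 + A·e^(−rt)) = K/2 → A·e^(−rt) = 1.
e^(−0.43t) = 1/43.91 = 0.0227739, so t = ln(43.91)/0.43 = 3.7821/0.43 = 8.7957.

8.80 hours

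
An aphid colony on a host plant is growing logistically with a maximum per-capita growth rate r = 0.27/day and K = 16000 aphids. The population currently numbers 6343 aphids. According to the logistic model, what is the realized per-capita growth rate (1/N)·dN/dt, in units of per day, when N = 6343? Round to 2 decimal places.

(1/N)·dN/dt = r(1 − N/K) = 0.27 × (1 − 6343/16000).
= 0.27 × 0.60356 = 0.16296.

0.16 per day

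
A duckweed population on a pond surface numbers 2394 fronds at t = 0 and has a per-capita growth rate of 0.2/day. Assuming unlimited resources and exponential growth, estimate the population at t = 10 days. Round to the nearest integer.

N(t) = N₀·e^(rt) = 2394 × e^(0.2×10) = 2394 × e^2.
e^2 ≈ 7.3891, so N ≈ 2394 × 7.3891 = 17689.4.

17689 fronds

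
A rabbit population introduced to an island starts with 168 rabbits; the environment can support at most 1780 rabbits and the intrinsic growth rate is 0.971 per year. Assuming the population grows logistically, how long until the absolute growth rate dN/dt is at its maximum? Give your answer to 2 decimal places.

Logistic growth is fastest at N = K/2 = 890.
A = (K − N₀)/N₀ = 9.5952. Set K/(1 + A·e^(−rt)) = K/2 → A·e^(−rt) = 1.
e^(−0.971t) = 1/9.5952 = 0.104218, so t = ln(9.5952)/0.971 = 2.2613/0.971 = 2.3288.

2.33 years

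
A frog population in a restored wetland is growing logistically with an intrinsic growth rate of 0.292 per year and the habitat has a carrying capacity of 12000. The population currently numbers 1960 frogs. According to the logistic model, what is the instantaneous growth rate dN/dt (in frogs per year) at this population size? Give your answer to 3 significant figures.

479 frogs per year

dN/dt = rN(1 − N/K) = 0.292 × 1960 × (1 − 1960/12000).
1 − 1960/12000 = 0.83667; dN/dt = 0.292 × 1960 × 0.83667 = 478.84.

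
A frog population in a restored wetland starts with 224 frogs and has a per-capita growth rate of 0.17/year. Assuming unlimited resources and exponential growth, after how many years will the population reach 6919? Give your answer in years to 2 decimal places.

20.18 years

Set N₀·e^(rt) = 6919: e^(0.17·t) = 6919/224 = 30.888.
0.17·t = ln(30.888) = 3.4304, so t = 3.4304/0.17 = 20.179.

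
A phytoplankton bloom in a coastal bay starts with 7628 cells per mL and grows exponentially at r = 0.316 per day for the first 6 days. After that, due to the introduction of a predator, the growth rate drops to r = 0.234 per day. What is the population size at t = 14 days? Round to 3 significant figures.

330000 cells per mL

Phase 1: N(6) = 7628·e^(0.316×6) = 7628·e^1.896 = 50796.4.
Phase 2 runs for 14 − 6 = 8 days at r = 0.234.
N(14) = 50796.4·e^(0.234×8) = 50796.4·e^1.872 = 330242.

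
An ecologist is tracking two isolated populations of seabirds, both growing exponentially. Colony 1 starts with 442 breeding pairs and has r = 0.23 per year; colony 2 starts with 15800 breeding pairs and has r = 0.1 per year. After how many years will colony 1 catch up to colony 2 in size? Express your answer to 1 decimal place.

27.5 years

Set 442·e^(0.23t) = 15800·e^(0.1t).
e^((0.23 − 0.1)t) = 15800/442 → e^(0.13·t) = 35.747.
0.13·t = ln(35.747) = 3.5765, so t = 3.5765/0.13 = 27.511.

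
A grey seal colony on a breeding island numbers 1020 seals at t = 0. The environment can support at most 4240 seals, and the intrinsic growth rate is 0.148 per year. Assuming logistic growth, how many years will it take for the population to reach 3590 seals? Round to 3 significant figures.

19.3 years

A = (K − N₀)/N₀ = (4240 − 1020)/1020 = 3.1569.
Solve 4240/(1 + 3.1569·e^(−0.148t)) = 3590: 1 + 3.1569·e^(−0.148t) = 1.1811, so e^(−0.148t) = 0.0573539.
−0.148·t = ln(0.0573539) = -2.8585, so t = 2.8585/0.148 = 19.314.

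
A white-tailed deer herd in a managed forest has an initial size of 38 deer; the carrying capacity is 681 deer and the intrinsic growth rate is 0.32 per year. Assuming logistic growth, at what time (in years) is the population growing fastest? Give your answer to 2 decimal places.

Logistic growth is fastest at N = K/2 = 340.5.
A = (K − N₀)/N₀ = 16.921. Set K/(1 + A·e^(−rt)) = K/2 → A·e^(−rt) = 1.
e^(−0.32t) = 1/16.921 = 0.059098, so t = ln(16.921)/0.32 = 2.8286/0.32 = 8.8392.

8.84 years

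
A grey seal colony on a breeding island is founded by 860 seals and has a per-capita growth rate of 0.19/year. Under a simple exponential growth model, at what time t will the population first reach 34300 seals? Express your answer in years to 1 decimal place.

19.4 years

Set N₀·e^(rt) = 34300: e^(0.19·t) = 34300/860 = 39.884.
0.19·t = ln(39.884) = 3.686, so t = 3.686/0.19 = 19.4.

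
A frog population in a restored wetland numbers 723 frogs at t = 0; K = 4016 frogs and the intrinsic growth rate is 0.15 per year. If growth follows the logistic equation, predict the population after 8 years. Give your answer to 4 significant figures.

1693 frogs

A = (K − N₀)/N₀ = (4016 − 723)/723 = 4.5546.
N(t) = K/(1 + A·e^(−rt)) = 4016/(1 + 4.5546×e^(−0.15×8)).
e^(−1.2) = 0.30119; denominator = 1 + 4.5546×0.30119 = 2.3718.
N = 4016/2.3718 = 1693.21.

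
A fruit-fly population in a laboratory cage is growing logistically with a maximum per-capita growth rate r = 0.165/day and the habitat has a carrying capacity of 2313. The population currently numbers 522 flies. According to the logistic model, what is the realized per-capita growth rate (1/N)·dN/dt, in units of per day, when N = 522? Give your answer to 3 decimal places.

0.128 per day

(1/N)·dN/dt = r(1 − N/K) = 0.165 × (1 − 522/2313).
= 0.165 × 0.77432 = 0.12776.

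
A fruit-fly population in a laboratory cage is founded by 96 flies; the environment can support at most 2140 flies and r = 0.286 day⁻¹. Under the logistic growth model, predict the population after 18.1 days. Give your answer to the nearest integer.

A = (K − N₀)/N₀ = (2140 − 96)/96 = 21.292.
N(t) = K/(1 + A·e^(−rt)) = 2140/(1 + 21.292×e^(−0.286×18.1)).
e^(−5.177) = 0.0056472; denominator = 1 + 21.292×0.0056472 = 1.1202.
N = 2140/1.1202 = 1910.31.

1910 flies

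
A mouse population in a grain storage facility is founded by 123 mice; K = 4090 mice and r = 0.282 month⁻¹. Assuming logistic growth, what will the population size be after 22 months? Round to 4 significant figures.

3840 mice

A = (K − N₀)/N₀ = (4090 − 123)/123 = 32.252.
N(t) = K/(1 + A·e^(−rt)) = 4090/(1 + 32.252×e^(−0.282×22)).
e^(−6.204) = 0.0020213; denominator = 1 + 32.252×0.0020213 = 1.0652.
N = 4090/1.0652 = 3839.68.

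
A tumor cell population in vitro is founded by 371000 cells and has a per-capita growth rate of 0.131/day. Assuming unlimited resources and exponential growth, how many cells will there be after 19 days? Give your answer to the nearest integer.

4470261 cells

N(t) = N₀·e^(rt) = 371000 × e^(0.131×19) = 371000 × e^2.489.
e^2.489 ≈ 12.049, so N ≈ 371000 × 12.049 = 4.470261×10^6.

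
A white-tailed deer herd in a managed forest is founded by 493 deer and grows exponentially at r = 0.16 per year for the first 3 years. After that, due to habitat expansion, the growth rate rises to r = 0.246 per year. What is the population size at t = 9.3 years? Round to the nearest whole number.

3753 deer

Phase 1: N(3) = 493·e^(0.16×3) = 493·e^0.48 = 796.725.
Phase 2 runs for 9.3 − 3 = 6.3 years at r = 0.246.
N(9.3) = 796.725·e^(0.246×6.3) = 796.725·e^1.55 = 3752.99.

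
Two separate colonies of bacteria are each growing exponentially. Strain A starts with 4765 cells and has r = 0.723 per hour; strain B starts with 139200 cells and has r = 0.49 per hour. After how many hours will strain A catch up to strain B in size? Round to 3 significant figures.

Set 4765·e^(0.723t) = 139200·e^(0.49t).
e^((0.723 − 0.49)t) = 139200/4765 → e^(0.233·t) = 29.213.
0.233·t = ln(29.213) = 3.3746, so t = 3.3746/0.233 = 14.483.

14.5 hours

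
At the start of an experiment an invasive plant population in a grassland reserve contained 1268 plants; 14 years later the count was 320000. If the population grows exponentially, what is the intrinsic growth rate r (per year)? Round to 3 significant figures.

0.395 per year

From N(t) = N₀·e^(rt): e^(r·14) = 320000/1268 = 252.37.
r·14 = ln(252.37) = 5.5309, so r = 5.5309/14 = 0.39506.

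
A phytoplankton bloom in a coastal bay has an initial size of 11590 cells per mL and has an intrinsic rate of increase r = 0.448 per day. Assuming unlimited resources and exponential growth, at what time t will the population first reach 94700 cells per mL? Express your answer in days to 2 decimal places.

Set N₀·e^(rt) = 94700: e^(0.448·t) = 94700/11590 = 8.1708.
0.448·t = ln(8.1708) = 2.1006, so t = 2.1006/0.448 = 4.6888.

4.69 days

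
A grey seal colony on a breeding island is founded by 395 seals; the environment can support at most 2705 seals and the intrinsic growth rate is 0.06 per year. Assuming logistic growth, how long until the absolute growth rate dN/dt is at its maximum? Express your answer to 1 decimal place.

Logistic growth is fastest at N = K/2 = 1352.5.
A = (K − N₀)/N₀ = 5.8481. Set K/(1 + A·e^(−rt)) = K/2 → A·e^(−rt) = 1.
e^(−0.06t) = 1/5.8481 = 0.170996, so t = ln(5.8481)/0.06 = 1.7661/0.06 = 29.435.

29.4 years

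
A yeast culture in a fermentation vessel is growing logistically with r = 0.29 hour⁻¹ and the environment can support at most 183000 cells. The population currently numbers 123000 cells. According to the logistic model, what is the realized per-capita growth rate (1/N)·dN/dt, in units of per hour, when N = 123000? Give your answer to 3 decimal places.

0.095 per hour

(1/N)·dN/dt = r(1 − N/K) = 0.29 × (1 − 123000/183000).
= 0.29 × 0.32787 = 0.095082.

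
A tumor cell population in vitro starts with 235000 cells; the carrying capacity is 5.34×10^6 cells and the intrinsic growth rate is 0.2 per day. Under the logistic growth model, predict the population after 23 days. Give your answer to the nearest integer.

4382941 cells

A = (K − N₀)/N₀ = (5.34×10^6 − 235000)/235000 = 21.723.
N(t) = K/(1 + A·e^(−rt)) = 5.34×10^6/(1 + 21.723×e^(−0.2×23)).
e^(−4.6) = 0.010052; denominator = 1 + 21.723×0.010052 = 1.2184.
N = 5.34×10^6/1.2184 = 4.382941×10^6.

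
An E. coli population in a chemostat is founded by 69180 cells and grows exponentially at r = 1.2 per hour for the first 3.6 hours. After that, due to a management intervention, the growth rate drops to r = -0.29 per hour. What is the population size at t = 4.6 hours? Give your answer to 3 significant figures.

Phase 1: N(3.6) = 69180·e^(1.2×3.6) = 69180·e^4.32 = 5.201549×10^6.
Phase 2 runs for 4.6 − 3.6 = 1 hours at r = -0.29.
N(4.6) = 5.201549×10^6·e^(-0.29×1) = 5.201549×10^6·e^-0.29 = 3.89213×10^6.

3890000 cells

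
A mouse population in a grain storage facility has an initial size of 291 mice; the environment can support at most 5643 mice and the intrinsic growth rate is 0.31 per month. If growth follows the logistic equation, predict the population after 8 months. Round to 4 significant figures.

2221 mice

A = (K − N₀)/N₀ = (5643 − 291)/291 = 18.392.
N(t) = K/(1 + A·e^(−rt)) = 5643/(1 + 18.392×e^(−0.31×8)).
e^(−2.48) = 0.083743; denominator = 1 + 18.392×0.083743 = 2.5402.
N = 5643/2.5402 = 2221.49.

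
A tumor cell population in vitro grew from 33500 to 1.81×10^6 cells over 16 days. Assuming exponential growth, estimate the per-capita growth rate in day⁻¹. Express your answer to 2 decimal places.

0.25 per day

From N(t) = N₀·e^(rt): e^(r·16) = 1.81×10^6/33500 = 54.03.
r·16 = ln(54.03) = 3.9895, so r = 3.9895/16 = 0.24935.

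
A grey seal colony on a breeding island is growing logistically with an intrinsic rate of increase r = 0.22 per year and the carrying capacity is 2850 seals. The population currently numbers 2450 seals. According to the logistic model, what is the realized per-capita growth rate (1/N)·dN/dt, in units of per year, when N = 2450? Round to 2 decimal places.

0.03 per year

(1/N)·dN/dt = r(1 − N/K) = 0.22 × (1 − 2450/2850).
= 0.22 × 0.14035 = 0.030877.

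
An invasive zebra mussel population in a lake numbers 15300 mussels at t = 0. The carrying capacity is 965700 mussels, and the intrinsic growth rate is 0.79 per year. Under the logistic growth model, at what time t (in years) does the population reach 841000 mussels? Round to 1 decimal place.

A = (K − N₀)/N₀ = (965700 − 15300)/15300 = 62.118.
Solve 965700/(1 + 62.118·e^(−0.79t)) = 841000: 1 + 62.118·e^(−0.79t) = 1.1483, so e^(−0.79t) = 0.00238702.
−0.79·t = ln(0.00238702) = -6.0377, so t = 6.0377/0.79 = 7.6427.

7.6 years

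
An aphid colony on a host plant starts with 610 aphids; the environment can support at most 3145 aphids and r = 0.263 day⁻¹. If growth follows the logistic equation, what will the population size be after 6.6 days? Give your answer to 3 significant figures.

A = (K − N₀)/N₀ = (3145 − 610)/610 = 4.1557.
N(t) = K/(1 + A·e^(−rt)) = 3145/(1 + 4.1557×e^(−0.263×6.6)).
e^(−1.736) = 0.17626; denominator = 1 + 4.1557×0.17626 = 1.7325.
N = 3145/1.7325 = 1815.31.

1820 aphids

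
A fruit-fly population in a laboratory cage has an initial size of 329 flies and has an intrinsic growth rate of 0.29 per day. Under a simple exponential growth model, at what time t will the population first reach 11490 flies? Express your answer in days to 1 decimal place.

Set N₀·e^(rt) = 11490: e^(0.29·t) = 11490/329 = 34.924.
0.29·t = ln(34.924) = 3.5532, so t = 3.5532/0.29 = 12.252.

12.3 days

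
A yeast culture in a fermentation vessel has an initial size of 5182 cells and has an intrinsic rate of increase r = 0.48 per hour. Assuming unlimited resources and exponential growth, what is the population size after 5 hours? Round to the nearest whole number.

57122 cells

N(t) = N₀·e^(rt) = 5182 × e^(0.48×5) = 5182 × e^2.4.
e^2.4 ≈ 11.023, so N ≈ 5182 × 11.023 = 57122.1.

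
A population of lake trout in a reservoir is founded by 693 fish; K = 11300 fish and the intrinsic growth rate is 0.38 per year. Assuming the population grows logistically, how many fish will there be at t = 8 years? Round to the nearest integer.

A = (K − N₀)/N₀ = (11300 − 693)/693 = 15.306.
N(t) = K/(1 + A·e^(−rt)) = 11300/(1 + 15.306×e^(−0.38×8)).
e^(−3.04) = 0.047835; denominator = 1 + 15.306×0.047835 = 1.7322.
N = 11300/1.7322 = 6523.66.

6524 fish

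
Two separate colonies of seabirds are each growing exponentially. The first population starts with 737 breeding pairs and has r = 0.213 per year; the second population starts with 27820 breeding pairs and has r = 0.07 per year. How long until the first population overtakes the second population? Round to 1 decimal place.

25.4 years

Set 737·e^(0.213t) = 27820·e^(0.07t).
e^((0.213 − 0.07)t) = 27820/737 → e^(0.143·t) = 37.748.
0.143·t = ln(37.748) = 3.6309, so t = 3.6309/0.143 = 25.391.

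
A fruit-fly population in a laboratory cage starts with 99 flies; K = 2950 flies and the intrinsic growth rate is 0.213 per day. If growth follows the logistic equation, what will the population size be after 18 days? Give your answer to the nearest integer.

1818 flies

A = (K − N₀)/N₀ = (2950 − 99)/99 = 28.798.
N(t) = K/(1 + A·e^(−rt)) = 2950/(1 + 28.798×e^(−0.213×18)).
e^(−3.834) = 0.021623; denominator = 1 + 28.798×0.021623 = 1.6227.
N = 2950/1.6227 = 1817.96.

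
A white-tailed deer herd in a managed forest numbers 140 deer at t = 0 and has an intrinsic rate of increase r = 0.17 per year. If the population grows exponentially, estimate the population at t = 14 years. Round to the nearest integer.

N(t) = N₀·e^(rt) = 140 × e^(0.17×14) = 140 × e^2.38.
e^2.38 ≈ 10.805, so N ≈ 140 × 10.805 = 1512.69.

1513 deer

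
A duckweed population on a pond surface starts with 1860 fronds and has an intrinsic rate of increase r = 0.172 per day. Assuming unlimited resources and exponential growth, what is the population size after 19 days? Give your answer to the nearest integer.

N(t) = N₀·e^(rt) = 1860 × e^(0.172×19) = 1860 × e^3.268.
e^3.268 ≈ 26.259, so N ≈ 1860 × 26.259 = 48841.3.

48841 fronds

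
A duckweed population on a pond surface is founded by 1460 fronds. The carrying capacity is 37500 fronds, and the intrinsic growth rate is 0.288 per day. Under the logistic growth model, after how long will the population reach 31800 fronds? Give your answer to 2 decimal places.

A = (K − N₀)/N₀ = (37500 − 1460)/1460 = 24.685.
Solve 37500/(1 + 24.685·e^(−0.288t)) = 31800: 1 + 24.685·e^(−0.288t) = 1.1792, so e^(−0.288t) = 0.00726132.
−0.288·t = ln(0.00726132) = -4.9252, so t = 4.9252/0.288 = 17.101.

17.10 days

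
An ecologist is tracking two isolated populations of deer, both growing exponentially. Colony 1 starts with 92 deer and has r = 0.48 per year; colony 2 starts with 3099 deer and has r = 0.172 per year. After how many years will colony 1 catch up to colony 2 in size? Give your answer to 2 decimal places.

Set 92·e^(0.48t) = 3099·e^(0.172t).
e^((0.48 − 0.172)t) = 3099/92 → e^(0.308·t) = 33.685.
0.308·t = ln(33.685) = 3.517, so t = 3.517/0.308 = 11.419.

11.42 years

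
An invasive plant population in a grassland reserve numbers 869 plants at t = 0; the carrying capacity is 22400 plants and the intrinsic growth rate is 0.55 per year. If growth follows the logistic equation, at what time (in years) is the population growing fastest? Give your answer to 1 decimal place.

Logistic growth is fastest at N = K/2 = 11200.
A = (K − N₀)/N₀ = 24.777. Set K/(1 + A·e^(−rt)) = K/2 → A·e^(−rt) = 1.
e^(−0.55t) = 1/24.777 = 0.0403604, so t = ln(24.777)/0.55 = 3.2099/0.55 = 5.8362.

5.8 years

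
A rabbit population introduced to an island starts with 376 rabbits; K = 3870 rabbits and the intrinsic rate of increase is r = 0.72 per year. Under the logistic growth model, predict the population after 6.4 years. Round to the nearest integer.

A = (K − N₀)/N₀ = (3870 − 376)/376 = 9.2926.
N(t) = K/(1 + A·e^(−rt)) = 3870/(1 + 9.2926×e^(−0.72×6.4)).
e^(−4.608) = 0.0099717; denominator = 1 + 9.2926×0.0099717 = 1.0927.
N = 3870/1.0927 = 3541.81.

3542 rabbits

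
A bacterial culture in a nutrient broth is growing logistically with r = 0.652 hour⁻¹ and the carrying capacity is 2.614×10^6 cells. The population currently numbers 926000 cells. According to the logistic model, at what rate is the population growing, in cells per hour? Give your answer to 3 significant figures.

390000 cells per hour

dN/dt = rN(1 − N/K) = 0.652 × 926000 × (1 − 926000/2.614×10^6).
1 − 926000/2.614×10^6 = 0.64575; dN/dt = 0.652 × 926000 × 0.64575 = 3.89875×10^5.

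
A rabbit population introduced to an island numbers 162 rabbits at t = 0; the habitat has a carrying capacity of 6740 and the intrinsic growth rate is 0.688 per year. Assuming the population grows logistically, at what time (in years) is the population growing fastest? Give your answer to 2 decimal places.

Logistic growth is fastest at N = K/2 = 3370.
A = (K − N₀)/N₀ = 40.605. Set K/(1 + A·e^(−rt)) = K/2 → A·e^(−rt) = 1.
e^(−0.688t) = 1/40.605 = 0.0246275, so t = ln(40.605)/0.688 = 3.7039/0.688 = 5.3836.

5.38 years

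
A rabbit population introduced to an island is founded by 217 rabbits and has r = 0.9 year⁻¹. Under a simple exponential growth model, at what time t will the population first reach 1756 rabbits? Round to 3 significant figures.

2.32 years

Set N₀·e^(rt) = 1756: e^(0.9·t) = 1756/217 = 8.0922.
0.9·t = ln(8.0922) = 2.0909, so t = 2.0909/0.9 = 2.3232.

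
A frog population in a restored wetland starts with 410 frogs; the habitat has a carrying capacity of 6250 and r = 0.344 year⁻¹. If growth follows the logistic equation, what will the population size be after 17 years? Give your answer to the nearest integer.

6003 frogs

A = (K − N₀)/N₀ = (6250 − 410)/410 = 14.244.
N(t) = K/(1 + A·e^(−rt)) = 6250/(1 + 14.244×e^(−0.344×17)).
e^(−5.848) = 0.0028857; denominator = 1 + 14.244×0.0028857 = 1.0411.
N = 6250/1.0411 = 6003.25.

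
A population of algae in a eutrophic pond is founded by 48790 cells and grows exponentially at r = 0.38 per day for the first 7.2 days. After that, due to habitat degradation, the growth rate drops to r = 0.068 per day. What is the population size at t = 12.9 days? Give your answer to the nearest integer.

1108902 cells

Phase 1: N(7.2) = 48790·e^(0.38×7.2) = 48790·e^2.736 = 752594.
Phase 2 runs for 12.9 − 7.2 = 5.7 days at r = 0.068.
N(12.9) = 752594·e^(0.068×5.7) = 752594·e^0.3876 = 1.108902×10^6.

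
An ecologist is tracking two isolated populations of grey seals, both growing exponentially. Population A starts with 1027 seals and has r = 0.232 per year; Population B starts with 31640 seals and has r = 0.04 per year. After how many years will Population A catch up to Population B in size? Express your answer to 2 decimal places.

17.85 years

Set 1027·e^(0.232t) = 31640·e^(0.04t).
e^((0.232 − 0.04)t) = 31640/1027 → e^(0.192·t) = 30.808.
0.192·t = ln(30.808) = 3.4278, so t = 3.4278/0.192 = 17.853.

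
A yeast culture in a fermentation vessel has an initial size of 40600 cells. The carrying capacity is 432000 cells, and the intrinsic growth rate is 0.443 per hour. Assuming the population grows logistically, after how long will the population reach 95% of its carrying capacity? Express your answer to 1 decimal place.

11.8 hours

A = (K − N₀)/N₀ = (432000 − 40600)/40600 = 9.6404.
Solve 432000/(1 + 9.6404·e^(−0.443t)) = 410400: 1 + 9.6404·e^(−0.443t) = 1.0526, so e^(−0.443t) = 0.00545948.
−0.443·t = ln(0.00545948) = -5.2104, so t = 5.2104/0.443 = 11.762.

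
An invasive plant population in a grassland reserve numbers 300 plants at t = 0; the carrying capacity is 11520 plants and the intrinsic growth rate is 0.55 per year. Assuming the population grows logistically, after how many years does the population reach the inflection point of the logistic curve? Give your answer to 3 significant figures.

6.58 years

Logistic growth is fastest at N = K/2 = 5760.
A = (K − N₀)/N₀ = 37.4. Set K/(1 + A·e^(−rt)) = K/2 → A·e^(−rt) = 1.
e^(−0.55t) = 1/37.4 = 0.026738, so t = ln(37.4)/0.55 = 3.6217/0.55 = 6.5849.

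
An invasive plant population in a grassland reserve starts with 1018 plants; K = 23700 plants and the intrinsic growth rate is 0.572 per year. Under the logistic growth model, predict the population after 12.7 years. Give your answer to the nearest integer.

23336 plants

A = (K − N₀)/N₀ = (23700 − 1018)/1018 = 22.281.
N(t) = K/(1 + A·e^(−rt)) = 23700/(1 + 22.281×e^(−0.572×12.7)).
e^(−7.264) = 0.00070002; denominator = 1 + 22.281×0.00070002 = 1.0156.
N = 23700/1.0156 = 23336.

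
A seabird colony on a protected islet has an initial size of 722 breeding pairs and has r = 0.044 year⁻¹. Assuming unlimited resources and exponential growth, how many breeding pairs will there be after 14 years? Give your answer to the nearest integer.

N(t) = N₀·e^(rt) = 722 × e^(0.044×14) = 722 × e^0.616.
e^0.616 ≈ 1.8515, so N ≈ 722 × 1.8515 = 1336.79.

1337 breeding pairs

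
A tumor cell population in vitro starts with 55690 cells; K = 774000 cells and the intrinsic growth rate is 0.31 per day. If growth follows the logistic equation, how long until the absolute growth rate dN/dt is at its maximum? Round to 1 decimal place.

Logistic growth is fastest at N = K/2 = 387000.
A = (K − N₀)/N₀ = 12.898. Set K/(1 + A·e^(−rt)) = K/2 → A·e^(−rt) = 1.
e^(−0.31t) = 1/12.898 = 0.0775292, so t = ln(12.898)/0.31 = 2.5571/0.31 = 8.2487.

8.2 days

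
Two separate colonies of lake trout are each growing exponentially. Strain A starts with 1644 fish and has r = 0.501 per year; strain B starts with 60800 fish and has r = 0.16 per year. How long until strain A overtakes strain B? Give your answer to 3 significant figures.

Set 1644·e^(0.501t) = 60800·e^(0.16t).
e^((0.501 − 0.16)t) = 60800/1644 → e^(0.341·t) = 36.983.
0.341·t = ln(36.983) = 3.6105, so t = 3.6105/0.341 = 10.588.

10.6 years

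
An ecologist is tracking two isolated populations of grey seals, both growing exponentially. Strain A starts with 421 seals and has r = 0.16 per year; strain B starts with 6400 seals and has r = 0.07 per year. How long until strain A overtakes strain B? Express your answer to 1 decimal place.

30.2 years

Set 421·e^(0.16t) = 6400·e^(0.07t).
e^((0.16 − 0.07)t) = 6400/421 → e^(0.09·t) = 15.202.
0.09·t = ln(15.202) = 2.7214, so t = 2.7214/0.09 = 30.238.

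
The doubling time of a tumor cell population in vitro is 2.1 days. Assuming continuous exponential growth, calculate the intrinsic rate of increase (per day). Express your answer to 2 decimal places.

0.33 per day

r = ln(2)/t_d = 0.6931/2.1 = 0.33007.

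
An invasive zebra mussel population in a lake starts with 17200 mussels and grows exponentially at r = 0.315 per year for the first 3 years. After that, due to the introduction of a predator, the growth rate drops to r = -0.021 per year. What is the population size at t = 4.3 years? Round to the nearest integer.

43061 mussels

Phase 1: N(3) = 17200·e^(0.315×3) = 17200·e^0.945 = 44252.4.
Phase 2 runs for 4.3 − 3 = 1.3 years at r = -0.021.
N(4.3) = 44252.4·e^(-0.021×1.3) = 44252.4·e^-0.0273 = 43060.6.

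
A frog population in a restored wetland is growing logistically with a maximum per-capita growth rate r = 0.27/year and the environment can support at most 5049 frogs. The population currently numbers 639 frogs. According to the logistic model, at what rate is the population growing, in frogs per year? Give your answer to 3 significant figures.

151 frogs per year

dN/dt = rN(1 − N/K) = 0.27 × 639 × (1 − 639/5049).
1 − 639/5049 = 0.87344; dN/dt = 0.27 × 639 × 0.87344 = 150.69.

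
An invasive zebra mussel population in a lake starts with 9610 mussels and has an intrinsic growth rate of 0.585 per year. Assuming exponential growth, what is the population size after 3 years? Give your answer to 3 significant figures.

55600 mussels

N(t) = N₀·e^(rt) = 9610 × e^(0.585×3) = 9610 × e^1.755.
e^1.755 ≈ 5.7834, so N ≈ 9610 × 5.7834 = 55578.9.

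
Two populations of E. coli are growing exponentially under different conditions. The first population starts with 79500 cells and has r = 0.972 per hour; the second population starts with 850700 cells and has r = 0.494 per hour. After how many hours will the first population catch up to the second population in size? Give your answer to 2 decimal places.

4.96 hours

Set 79500·e^(0.972t) = 850700·e^(0.494t).
e^((0.972 − 0.494)t) = 850700/79500 → e^(0.478·t) = 10.701.
0.478·t = ln(10.701) = 2.3703, so t = 2.3703/0.478 = 4.9588.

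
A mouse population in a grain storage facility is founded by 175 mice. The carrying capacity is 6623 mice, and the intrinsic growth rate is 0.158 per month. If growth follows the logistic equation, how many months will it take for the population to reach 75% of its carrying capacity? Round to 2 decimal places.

A = (K − N₀)/N₀ = (6623 − 175)/175 = 36.846.
Solve 6623/(1 + 36.846·e^(−0.158t)) = 4967.25: 1 + 36.846·e^(−0.158t) = 1.3333, so e^(−0.158t) = 0.00904673.
−0.158·t = ln(0.00904673) = -4.7054, so t = 4.7054/0.158 = 29.781.

29.78 months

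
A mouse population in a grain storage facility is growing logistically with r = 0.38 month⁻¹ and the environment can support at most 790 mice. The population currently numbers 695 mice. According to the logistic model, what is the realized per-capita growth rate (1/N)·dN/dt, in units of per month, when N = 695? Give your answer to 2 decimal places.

(1/N)·dN/dt = r(1 − N/K) = 0.38 × (1 − 695/790).
= 0.38 × 0.12025 = 0.045696.

0.05 per month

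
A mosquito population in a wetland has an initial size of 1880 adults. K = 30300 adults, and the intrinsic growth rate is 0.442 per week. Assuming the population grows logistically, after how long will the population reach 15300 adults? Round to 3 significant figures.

6.19 weeks

A = (K − N₀)/N₀ = (30300 − 1880)/1880 = 15.117.
Solve 30300/(1 + 15.117·e^(−0.442t)) = 15300: 1 + 15.117·e^(−0.442t) = 1.9804, so e^(−0.442t) = 0.0648535.
−0.442·t = ln(0.0648535) = -2.7356, so t = 2.7356/0.442 = 6.1892.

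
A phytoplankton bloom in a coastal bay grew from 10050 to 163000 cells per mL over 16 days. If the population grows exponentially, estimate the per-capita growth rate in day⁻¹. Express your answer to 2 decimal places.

From N(t) = N₀·e^(rt): e^(r·16) = 163000/10050 = 16.219.
r·16 = ln(16.219) = 2.7862, so r = 2.7862/16 = 0.17414.

0.17 per day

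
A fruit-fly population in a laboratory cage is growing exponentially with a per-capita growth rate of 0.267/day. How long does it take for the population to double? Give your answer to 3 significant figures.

Doubling time t_d = ln(2)/r = 0.6931/0.267 = 2.5961.

2.60 days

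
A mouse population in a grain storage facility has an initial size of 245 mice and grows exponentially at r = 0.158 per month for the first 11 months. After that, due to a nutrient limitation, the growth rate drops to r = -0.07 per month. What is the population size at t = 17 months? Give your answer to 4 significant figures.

915.3 mice

Phase 1: N(11) = 245·e^(0.158×11) = 245·e^1.738 = 1393.06.
Phase 2 runs for 17 − 11 = 6 months at r = -0.07.
N(17) = 1393.06·e^(-0.07×6) = 1393.06·e^-0.42 = 915.306.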